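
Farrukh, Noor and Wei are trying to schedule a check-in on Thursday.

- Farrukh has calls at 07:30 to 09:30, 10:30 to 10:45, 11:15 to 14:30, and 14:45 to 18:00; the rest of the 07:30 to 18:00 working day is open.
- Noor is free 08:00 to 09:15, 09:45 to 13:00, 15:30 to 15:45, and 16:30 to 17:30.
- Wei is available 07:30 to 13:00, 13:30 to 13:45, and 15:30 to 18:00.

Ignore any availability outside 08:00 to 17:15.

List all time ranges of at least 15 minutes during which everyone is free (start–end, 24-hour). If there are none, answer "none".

09:45–10:30, 10:45–11:15

Farrukh free within 07:30–18:00: 09:30–10:30, 10:45–11:15, 14:30–14:45.
Farrukh ∩ Noor: 09:45–10:30, 10:45–11:15.
Farrukh ∩ Noor ∩ Wei: 09:45–10:30, 10:45–11:15.
Restricted to 08:00–17:15: 09:45–10:30, 10:45–11:15.
Windows ≥ 15 min: 09:45–10:30, 10:45–11:15.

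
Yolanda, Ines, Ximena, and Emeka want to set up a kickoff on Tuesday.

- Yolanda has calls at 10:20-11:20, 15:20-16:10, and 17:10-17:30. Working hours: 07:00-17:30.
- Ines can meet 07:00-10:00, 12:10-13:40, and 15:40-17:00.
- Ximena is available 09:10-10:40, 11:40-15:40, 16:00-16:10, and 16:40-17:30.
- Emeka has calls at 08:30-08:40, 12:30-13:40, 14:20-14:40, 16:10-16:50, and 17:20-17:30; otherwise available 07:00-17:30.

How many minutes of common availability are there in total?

80 minutes

Yolanda free within 07:00–17:30: 07:00–10:20, 11:20–15:20, 16:10–17:10.
Emeka free within 07:00–17:30: 07:00–08:30, 08:40–12:30, 13:40–14:20, 14:40–16:10, 16:50–17:20.
Yolanda ∩ Ines: 07:00–10:00, 12:10–13:40, 16:10–17:00.
Yolanda ∩ Ines ∩ Ximena: 09:10–10:00, 12:10–13:40, 16:40–17:00.
Yolanda ∩ Ines ∩ Ximena ∩ Emeka: 09:10–10:00, 12:10–12:30, 16:50–17:00.
Total common minutes: 50 + 20 + 10 = 80.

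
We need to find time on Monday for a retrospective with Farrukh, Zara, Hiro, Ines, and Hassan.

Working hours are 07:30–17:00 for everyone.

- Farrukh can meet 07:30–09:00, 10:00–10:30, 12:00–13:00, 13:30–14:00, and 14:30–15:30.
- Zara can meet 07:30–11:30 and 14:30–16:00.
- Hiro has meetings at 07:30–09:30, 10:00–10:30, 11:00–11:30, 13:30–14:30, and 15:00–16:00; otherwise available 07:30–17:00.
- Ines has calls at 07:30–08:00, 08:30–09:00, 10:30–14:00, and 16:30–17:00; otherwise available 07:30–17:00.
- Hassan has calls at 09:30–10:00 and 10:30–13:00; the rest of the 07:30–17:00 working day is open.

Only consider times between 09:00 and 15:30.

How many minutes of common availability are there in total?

Hiro free within 07:30–17:00: 09:30–10:00, 10:30–11:00, 11:30–13:30, 14:30–15:00, 16:00–17:00.
Ines free within 07:30–17:00: 08:00–08:30, 09:00–10:30, 14:00–16:30.
Hassan free within 07:30–17:00: 07:30–09:30, 10:00–10:30, 13:00–17:00.
Farrukh ∩ Zara: 07:30–09:00, 10:00–10:30, 14:30–15:30.
Farrukh ∩ Zara ∩ Hiro: 14:30–15:00.
Farrukh ∩ Zara ∩ Hiro ∩ Ines: 14:30–15:00.
Farrukh ∩ Zara ∩ Hiro ∩ Ines ∩ Hassan: 14:30–15:00.
Restricted to 09:00–15:30: 14:30–15:00.
Total common minutes: 30.

30 minutes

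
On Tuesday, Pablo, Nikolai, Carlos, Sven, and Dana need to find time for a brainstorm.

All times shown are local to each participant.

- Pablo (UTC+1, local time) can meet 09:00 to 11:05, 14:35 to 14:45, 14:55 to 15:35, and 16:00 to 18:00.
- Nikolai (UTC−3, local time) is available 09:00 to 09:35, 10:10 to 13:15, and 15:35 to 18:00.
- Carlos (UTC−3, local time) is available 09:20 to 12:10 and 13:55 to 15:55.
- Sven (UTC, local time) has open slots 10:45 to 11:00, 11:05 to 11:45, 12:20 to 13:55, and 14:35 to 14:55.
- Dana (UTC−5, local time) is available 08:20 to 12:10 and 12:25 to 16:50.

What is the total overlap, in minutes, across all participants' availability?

10 minutes

Pablo → UTC: 08:00–10:05, 13:35–13:45, 13:55–14:35, 15:00–17:00.
Nikolai → UTC: 12:00–12:35, 13:10–16:15, 18:35–21:00.
Carlos → UTC: 12:20–15:10, 16:55–18:55.
Sven → UTC: 10:45–11:00, 11:05–11:45, 12:20–13:55, 14:35–14:55.
Dana → UTC: 13:20–17:10, 17:25–21:50.
Pablo ∩ Nikolai: 13:35–13:45, 13:55–14:35, 15:00–16:15.
Pablo ∩ Nikolai ∩ Carlos: 13:35–13:45, 13:55–14:35, 15:00–15:10.
Pablo ∩ Nikolai ∩ Carlos ∩ Sven: 13:35–13:45.
Pablo ∩ Nikolai ∩ Carlos ∩ Sven ∩ Dana: 13:35–13:45.
Total common minutes: 10.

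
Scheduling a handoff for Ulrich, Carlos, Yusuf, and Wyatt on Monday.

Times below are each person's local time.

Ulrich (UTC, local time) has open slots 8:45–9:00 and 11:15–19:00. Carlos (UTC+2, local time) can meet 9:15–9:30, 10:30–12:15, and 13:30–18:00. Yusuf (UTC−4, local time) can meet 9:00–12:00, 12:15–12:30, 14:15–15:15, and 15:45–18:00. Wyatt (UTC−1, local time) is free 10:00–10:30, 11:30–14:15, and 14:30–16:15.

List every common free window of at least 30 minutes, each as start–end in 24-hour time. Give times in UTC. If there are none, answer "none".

Ulrich → UTC: 08:45–09:00, 11:15–19:00.
Carlos → UTC: 07:15–07:30, 08:30–10:15, 11:30–16:00.
Yusuf → UTC: 13:00–16:00, 16:15–16:30, 18:15–19:15, 19:45–22:00.
Wyatt → UTC: 11:00–11:30, 12:30–15:15, 15:30–17:15.
Ulrich ∩ Carlos: 08:45–09:00, 11:30–16:00.
Ulrich ∩ Carlos ∩ Yusuf: 13:00–16:00.
Ulrich ∩ Carlos ∩ Yusuf ∩ Wyatt: 13:00–15:15, 15:30–16:00.
Windows ≥ 30 min: 13:00–15:15, 15:30–16:00.

13:00–15:15, 15:30–16:00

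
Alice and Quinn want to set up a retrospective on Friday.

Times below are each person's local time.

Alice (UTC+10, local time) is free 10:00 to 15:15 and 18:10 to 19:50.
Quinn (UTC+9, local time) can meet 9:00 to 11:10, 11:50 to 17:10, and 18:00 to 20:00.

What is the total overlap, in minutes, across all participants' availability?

325 minutes

Alice → UTC: 00:00–05:15, 08:10–09:50.
Quinn → UTC: 00:00–02:10, 02:50–08:10, 09:00–11:00.
Alice ∩ Quinn: 00:00–02:10, 02:50–05:15, 09:00–09:50.
Total common minutes: 130 + 145 + 50 = 325.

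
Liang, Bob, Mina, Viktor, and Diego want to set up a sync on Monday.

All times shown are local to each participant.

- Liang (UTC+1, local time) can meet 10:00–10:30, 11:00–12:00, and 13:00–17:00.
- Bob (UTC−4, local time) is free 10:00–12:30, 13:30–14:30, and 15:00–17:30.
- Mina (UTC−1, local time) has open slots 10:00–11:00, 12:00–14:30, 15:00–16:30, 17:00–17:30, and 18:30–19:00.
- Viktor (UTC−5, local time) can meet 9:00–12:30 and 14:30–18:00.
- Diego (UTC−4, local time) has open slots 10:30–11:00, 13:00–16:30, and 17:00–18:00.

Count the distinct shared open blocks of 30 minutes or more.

Liang → UTC: 09:00–09:30, 10:00–11:00, 12:00–16:00.
Bob → UTC: 14:00–16:30, 17:30–18:30, 19:00–21:30.
Mina → UTC: 11:00–12:00, 13:00–15:30, 16:00–17:30, 18:00–18:30, 19:30–20:00.
Viktor → UTC: 14:00–17:30, 19:30–23:00.
Diego → UTC: 14:30–15:00, 17:00–20:30, 21:00–22:00.
Liang ∩ Bob: 14:00–16:00.
Liang ∩ Bob ∩ Mina: 14:00–15:30.
Liang ∩ Bob ∩ Mina ∩ Viktor: 14:00–15:30.
Liang ∩ Bob ∩ Mina ∩ Viktor ∩ Diego: 14:30–15:00.
Windows ≥ 30 min: 14:30–15:00.
That's 1 window.

1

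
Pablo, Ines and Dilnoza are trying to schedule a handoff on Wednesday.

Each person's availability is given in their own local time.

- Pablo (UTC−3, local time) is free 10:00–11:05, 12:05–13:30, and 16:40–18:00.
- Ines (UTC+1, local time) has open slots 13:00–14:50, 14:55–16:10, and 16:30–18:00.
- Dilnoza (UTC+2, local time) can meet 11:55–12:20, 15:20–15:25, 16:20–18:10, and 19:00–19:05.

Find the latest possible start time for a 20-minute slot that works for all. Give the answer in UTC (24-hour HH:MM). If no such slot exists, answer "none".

Pablo → UTC: 13:00–14:05, 15:05–16:30, 19:40–21:00.
Ines → UTC: 12:00–13:50, 13:55–15:10, 15:30–17:00.
Dilnoza → UTC: 09:55–10:20, 13:20–13:25, 14:20–16:10, 17:00–17:05.
Pablo ∩ Ines: 13:00–13:50, 13:55–14:05, 15:05–15:10, 15:30–16:30.
Pablo ∩ Ines ∩ Dilnoza: 13:20–13:25, 15:05–15:10, 15:30–16:10.
Windows ≥ 20 min: 15:30–16:10.
Latest start in the last window 15:30–16:10 is 16:10 − 20 min = 15:50.

15:50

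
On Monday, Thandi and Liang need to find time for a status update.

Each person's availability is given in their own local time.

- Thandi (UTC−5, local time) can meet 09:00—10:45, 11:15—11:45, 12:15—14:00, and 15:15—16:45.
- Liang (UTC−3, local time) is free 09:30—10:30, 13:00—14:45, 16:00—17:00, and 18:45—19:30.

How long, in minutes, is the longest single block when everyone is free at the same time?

Thandi → UTC: 14:00–15:45, 16:15–16:45, 17:15–19:00, 20:15–21:45.
Liang → UTC: 12:30–13:30, 16:00–17:45, 19:00–20:00, 21:45–22:30.
Thandi ∩ Liang: 16:15–16:45, 17:15–17:45.
Common window lengths: 30, 30 min; longest is 30.

30 minutes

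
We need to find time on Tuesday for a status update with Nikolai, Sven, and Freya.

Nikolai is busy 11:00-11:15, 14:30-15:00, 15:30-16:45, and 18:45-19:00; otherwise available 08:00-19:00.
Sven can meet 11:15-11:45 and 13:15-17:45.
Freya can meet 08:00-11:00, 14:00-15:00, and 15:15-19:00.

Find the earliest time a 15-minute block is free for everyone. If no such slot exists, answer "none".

14:00

Nikolai free within 08:00–19:00: 08:00–11:00, 11:15–14:30, 15:00–15:30, 16:45–18:45.
Nikolai ∩ Sven: 11:15–11:45, 13:15–14:30, 15:00–15:30, 16:45–17:45.
Nikolai ∩ Sven ∩ Freya: 14:00–14:30, 15:15–15:30, 16:45–17:45.
Windows ≥ 15 min: 14:00–14:30, 15:15–15:30, 16:45–17:45.
Earliest such window starts at 14:00.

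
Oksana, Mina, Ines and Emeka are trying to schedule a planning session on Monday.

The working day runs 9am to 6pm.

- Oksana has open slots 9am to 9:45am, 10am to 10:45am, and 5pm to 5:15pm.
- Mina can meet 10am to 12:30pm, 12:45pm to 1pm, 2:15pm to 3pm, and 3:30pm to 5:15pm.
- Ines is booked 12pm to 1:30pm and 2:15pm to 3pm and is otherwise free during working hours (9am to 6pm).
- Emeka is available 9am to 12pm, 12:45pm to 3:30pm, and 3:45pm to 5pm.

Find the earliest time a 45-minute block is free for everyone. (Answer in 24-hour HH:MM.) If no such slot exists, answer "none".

10:00

Ines free within 09:00–18:00: 09:00–12:00, 13:30–14:15, 15:00–18:00.
Oksana ∩ Mina: 10:00–10:45, 17:00–17:15.
Oksana ∩ Mina ∩ Ines: 10:00–10:45, 17:00–17:15.
Oksana ∩ Mina ∩ Ines ∩ Emeka: 10:00–10:45.
Windows ≥ 45 min: 10:00–10:45.
Earliest such window starts at 10:00.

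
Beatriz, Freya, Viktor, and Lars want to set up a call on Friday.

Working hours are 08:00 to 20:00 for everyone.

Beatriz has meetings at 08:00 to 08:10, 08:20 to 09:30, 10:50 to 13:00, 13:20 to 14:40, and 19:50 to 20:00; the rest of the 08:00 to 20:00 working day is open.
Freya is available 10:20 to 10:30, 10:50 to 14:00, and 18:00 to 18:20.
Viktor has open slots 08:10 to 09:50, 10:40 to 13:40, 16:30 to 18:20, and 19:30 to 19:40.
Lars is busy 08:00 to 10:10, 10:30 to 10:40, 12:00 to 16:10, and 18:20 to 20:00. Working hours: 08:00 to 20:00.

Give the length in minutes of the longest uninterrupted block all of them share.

20 minutes

Beatriz free within 08:00–20:00: 08:10–08:20, 09:30–10:50, 13:00–13:20, 14:40–19:50.
Lars free within 08:00–20:00: 10:10–10:30, 10:40–12:00, 16:10–18:20.
Beatriz ∩ Freya: 10:20–10:30, 13:00–13:20, 18:00–18:20.
Beatriz ∩ Freya ∩ Viktor: 13:00–13:20, 18:00–18:20.
Beatriz ∩ Freya ∩ Viktor ∩ Lars: 18:00–18:20.
Single common window of 20 minutes.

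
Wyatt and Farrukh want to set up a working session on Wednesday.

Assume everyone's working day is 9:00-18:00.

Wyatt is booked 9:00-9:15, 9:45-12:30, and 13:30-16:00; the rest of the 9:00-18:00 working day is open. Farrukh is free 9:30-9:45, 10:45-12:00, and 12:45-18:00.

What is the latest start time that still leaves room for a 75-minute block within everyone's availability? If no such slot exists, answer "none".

16:45

Wyatt free within 09:00–18:00: 09:15–09:45, 12:30–13:30, 16:00–18:00.
Wyatt ∩ Farrukh: 09:30–09:45, 12:45–13:30, 16:00–18:00.
Windows ≥ 75 min: 16:00–18:00.
Latest start in the last window 16:00–18:00 is 18:00 − 75 min = 16:45.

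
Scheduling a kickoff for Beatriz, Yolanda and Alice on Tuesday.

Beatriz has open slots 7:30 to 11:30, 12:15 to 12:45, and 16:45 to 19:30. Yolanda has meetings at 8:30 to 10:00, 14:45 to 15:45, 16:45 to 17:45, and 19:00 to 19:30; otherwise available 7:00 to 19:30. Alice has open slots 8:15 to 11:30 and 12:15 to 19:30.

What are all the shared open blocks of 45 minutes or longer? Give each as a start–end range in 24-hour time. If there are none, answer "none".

10:00–11:30, 17:45–19:00

Yolanda free within 07:00–19:30: 07:00–08:30, 10:00–14:45, 15:45–16:45, 17:45–19:00.
Beatriz ∩ Yolanda: 07:30–08:30, 10:00–11:30, 12:15–12:45, 17:45–19:00.
Beatriz ∩ Yolanda ∩ Alice: 08:15–08:30, 10:00–11:30, 12:15–12:45, 17:45–19:00.
Windows ≥ 45 min: 10:00–11:30, 17:45–19:00.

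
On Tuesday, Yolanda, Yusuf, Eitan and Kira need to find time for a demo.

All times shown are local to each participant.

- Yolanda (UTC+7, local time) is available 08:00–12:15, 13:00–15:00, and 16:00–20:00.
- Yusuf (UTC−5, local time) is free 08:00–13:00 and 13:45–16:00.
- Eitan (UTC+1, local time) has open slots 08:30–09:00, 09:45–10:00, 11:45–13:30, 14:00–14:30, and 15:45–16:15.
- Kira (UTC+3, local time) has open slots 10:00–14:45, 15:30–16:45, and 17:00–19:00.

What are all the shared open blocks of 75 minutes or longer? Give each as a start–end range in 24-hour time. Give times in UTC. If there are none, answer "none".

none

Yolanda → UTC: 01:00–05:15, 06:00–08:00, 09:00–13:00.
Yusuf → UTC: 13:00–18:00, 18:45–21:00.
Eitan → UTC: 07:30–08:00, 08:45–09:00, 10:45–12:30, 13:00–13:30, 14:45–15:15.
Kira → UTC: 07:00–11:45, 12:30–13:45, 14:00–16:00.
Yolanda ∩ Yusuf: (none).
Yolanda ∩ Yusuf ∩ Eitan: (none).
Yolanda ∩ Yusuf ∩ Eitan ∩ Kira: (none).
Windows ≥ 75 min: (none).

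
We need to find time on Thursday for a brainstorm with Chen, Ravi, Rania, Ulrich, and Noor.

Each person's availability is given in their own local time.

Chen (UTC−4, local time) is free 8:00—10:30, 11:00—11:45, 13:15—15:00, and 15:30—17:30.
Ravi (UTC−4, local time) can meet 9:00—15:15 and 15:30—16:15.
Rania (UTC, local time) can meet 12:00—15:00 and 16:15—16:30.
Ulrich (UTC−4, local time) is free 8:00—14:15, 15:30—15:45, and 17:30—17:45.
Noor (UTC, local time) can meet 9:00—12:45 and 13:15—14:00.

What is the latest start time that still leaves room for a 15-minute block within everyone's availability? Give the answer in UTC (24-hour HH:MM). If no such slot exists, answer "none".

13:45

Chen → UTC: 12:00–14:30, 15:00–15:45, 17:15–19:00, 19:30–21:30.
Ravi → UTC: 13:00–19:15, 19:30–20:15.
Rania → UTC: 12:00–15:00, 16:15–16:30.
Ulrich → UTC: 12:00–18:15, 19:30–19:45, 21:30–21:45.
Noor → UTC: 09:00–12:45, 13:15–14:00.
Chen ∩ Ravi: 13:00–14:30, 15:00–15:45, 17:15–19:00, 19:30–20:15.
Chen ∩ Ravi ∩ Rania: 13:00–14:30.
Chen ∩ Ravi ∩ Rania ∩ Ulrich: 13:00–14:30.
Chen ∩ Ravi ∩ Rania ∩ Ulrich ∩ Noor: 13:15–14:00.
Windows ≥ 15 min: 13:15–14:00.
Latest start in the last window 13:15–14:00 is 14:00 − 15 min = 13:45.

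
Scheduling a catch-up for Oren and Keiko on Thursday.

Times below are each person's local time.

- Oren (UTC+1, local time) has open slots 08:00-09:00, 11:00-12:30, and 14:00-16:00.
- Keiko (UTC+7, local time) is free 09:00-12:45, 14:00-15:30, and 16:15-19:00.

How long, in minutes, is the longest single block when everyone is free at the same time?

Oren → UTC: 07:00–08:00, 10:00–11:30, 13:00–15:00.
Keiko → UTC: 02:00–05:45, 07:00–08:30, 09:15–12:00.
Oren ∩ Keiko: 07:00–08:00, 10:00–11:30.
Common window lengths: 60, 90 min; longest is 90.

90 minutes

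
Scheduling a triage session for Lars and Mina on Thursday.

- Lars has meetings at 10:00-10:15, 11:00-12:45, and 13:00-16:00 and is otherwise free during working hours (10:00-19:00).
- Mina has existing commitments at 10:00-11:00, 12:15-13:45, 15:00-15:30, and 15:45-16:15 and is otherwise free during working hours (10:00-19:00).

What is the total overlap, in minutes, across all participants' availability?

Lars free within 10:00–19:00: 10:15–11:00, 12:45–13:00, 16:00–19:00.
Mina free within 10:00–19:00: 11:00–12:15, 13:45–15:00, 15:30–15:45, 16:15–19:00.
Lars ∩ Mina: 16:15–19:00.
Total common minutes: 165.

165 minutes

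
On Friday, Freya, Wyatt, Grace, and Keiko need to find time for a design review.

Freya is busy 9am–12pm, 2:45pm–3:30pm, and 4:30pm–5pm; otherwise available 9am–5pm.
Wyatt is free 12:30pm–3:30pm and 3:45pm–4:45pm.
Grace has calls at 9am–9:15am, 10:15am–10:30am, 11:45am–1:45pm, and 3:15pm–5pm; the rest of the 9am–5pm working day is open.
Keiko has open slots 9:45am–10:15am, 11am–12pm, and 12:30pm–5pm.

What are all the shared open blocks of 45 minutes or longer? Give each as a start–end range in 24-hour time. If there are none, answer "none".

Freya free within 09:00–17:00: 12:00–14:45, 15:30–16:30.
Grace free within 09:00–17:00: 09:15–10:15, 10:30–11:45, 13:45–15:15.
Freya ∩ Wyatt: 12:30–14:45, 15:45–16:30.
Freya ∩ Wyatt ∩ Grace: 13:45–14:45.
Freya ∩ Wyatt ∩ Grace ∩ Keiko: 13:45–14:45.
Windows ≥ 45 min: 13:45–14:45.

13:45–14:45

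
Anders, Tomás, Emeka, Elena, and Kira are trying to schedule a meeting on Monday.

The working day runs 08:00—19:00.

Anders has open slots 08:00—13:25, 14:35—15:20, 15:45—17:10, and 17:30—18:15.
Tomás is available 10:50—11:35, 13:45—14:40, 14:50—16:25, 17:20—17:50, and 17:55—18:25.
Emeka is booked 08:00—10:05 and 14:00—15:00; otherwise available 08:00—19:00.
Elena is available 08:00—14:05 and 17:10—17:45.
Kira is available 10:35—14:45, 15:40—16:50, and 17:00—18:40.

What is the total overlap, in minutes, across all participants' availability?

Emeka free within 08:00–19:00: 10:05–14:00, 15:00–19:00.
Anders ∩ Tomás: 10:50–11:35, 14:35–14:40, 14:50–15:20, 15:45–16:25, 17:30–17:50, 17:55–18:15.
Anders ∩ Tomás ∩ Emeka: 10:50–11:35, 15:00–15:20, 15:45–16:25, 17:30–17:50, 17:55–18:15.
Anders ∩ Tomás ∩ Emeka ∩ Elena: 10:50–11:35, 17:30–17:45.
Anders ∩ Tomás ∩ Emeka ∩ Elena ∩ Kira: 10:50–11:35, 17:30–17:45.
Total common minutes: 45 + 15 = 60.

60 minutes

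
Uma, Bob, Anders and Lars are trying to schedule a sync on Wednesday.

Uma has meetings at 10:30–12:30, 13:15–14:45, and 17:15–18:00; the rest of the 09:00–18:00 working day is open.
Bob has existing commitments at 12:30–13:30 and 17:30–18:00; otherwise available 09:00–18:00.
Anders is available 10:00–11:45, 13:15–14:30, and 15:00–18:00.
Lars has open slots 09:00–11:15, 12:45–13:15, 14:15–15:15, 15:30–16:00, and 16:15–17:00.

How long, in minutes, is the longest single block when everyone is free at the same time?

45 minutes

Uma free within 09:00–18:00: 09:00–10:30, 12:30–13:15, 14:45–17:15.
Bob free within 09:00–18:00: 09:00–12:30, 13:30–17:30.
Uma ∩ Bob: 09:00–10:30, 14:45–17:15.
Uma ∩ Bob ∩ Anders: 10:00–10:30, 15:00–17:15.
Uma ∩ Bob ∩ Anders ∩ Lars: 10:00–10:30, 15:00–15:15, 15:30–16:00, 16:15–17:00.
Common window lengths: 30, 15, 30, 45 min; longest is 45.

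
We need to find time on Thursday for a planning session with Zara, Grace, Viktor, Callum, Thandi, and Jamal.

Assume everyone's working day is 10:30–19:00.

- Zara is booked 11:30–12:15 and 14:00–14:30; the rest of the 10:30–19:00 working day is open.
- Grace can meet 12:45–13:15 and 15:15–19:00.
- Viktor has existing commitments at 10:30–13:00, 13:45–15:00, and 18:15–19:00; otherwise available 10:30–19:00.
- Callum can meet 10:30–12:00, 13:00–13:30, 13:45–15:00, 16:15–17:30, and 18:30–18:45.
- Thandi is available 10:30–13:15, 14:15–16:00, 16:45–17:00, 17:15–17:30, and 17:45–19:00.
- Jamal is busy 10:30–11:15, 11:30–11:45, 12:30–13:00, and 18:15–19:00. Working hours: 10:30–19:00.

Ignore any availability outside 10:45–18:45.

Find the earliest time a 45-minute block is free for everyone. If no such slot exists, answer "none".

Zara free within 10:30–19:00: 10:30–11:30, 12:15–14:00, 14:30–19:00.
Viktor free within 10:30–19:00: 13:00–13:45, 15:00–18:15.
Jamal free within 10:30–19:00: 11:15–11:30, 11:45–12:30, 13:00–18:15.
Zara ∩ Grace: 12:45–13:15, 15:15–19:00.
Zara ∩ Grace ∩ Viktor: 13:00–13:15, 15:15–18:15.
Zara ∩ Grace ∩ Viktor ∩ Callum: 13:00–13:15, 16:15–17:30.
Zara ∩ Grace ∩ Viktor ∩ Callum ∩ Thandi: 13:00–13:15, 16:45–17:00, 17:15–17:30.
Zara ∩ Grace ∩ Viktor ∩ Callum ∩ Thandi ∩ Jamal: 13:00–13:15, 16:45–17:00, 17:15–17:30.
Restricted to 10:45–18:45: 13:00–13:15, 16:45–17:00, 17:15–17:30.
Windows ≥ 45 min: (none).

none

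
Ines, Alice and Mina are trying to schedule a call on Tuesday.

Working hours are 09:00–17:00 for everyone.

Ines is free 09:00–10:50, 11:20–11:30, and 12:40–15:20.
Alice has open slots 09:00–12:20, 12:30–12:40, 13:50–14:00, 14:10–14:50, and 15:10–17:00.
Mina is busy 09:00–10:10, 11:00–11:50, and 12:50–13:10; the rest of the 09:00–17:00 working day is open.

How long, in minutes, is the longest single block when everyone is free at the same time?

40 minutes

Mina free within 09:00–17:00: 10:10–11:00, 11:50–12:50, 13:10–17:00.
Ines ∩ Alice: 09:00–10:50, 11:20–11:30, 13:50–14:00, 14:10–14:50, 15:10–15:20.
Ines ∩ Alice ∩ Mina: 10:10–10:50, 13:50–14:00, 14:10–14:50, 15:10–15:20.
Common window lengths: 40, 10, 40, 10 min; longest is 40.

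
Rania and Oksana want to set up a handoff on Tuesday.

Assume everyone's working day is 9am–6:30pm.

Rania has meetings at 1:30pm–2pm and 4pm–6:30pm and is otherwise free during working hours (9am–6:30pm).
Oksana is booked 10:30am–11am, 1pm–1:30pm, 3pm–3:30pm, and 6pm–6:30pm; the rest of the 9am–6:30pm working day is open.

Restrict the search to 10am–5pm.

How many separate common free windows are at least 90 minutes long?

Rania free within 09:00–18:30: 09:00–13:30, 14:00–16:00.
Oksana free within 09:00–18:30: 09:00–10:30, 11:00–13:00, 13:30–15:00, 15:30–18:00.
Rania ∩ Oksana: 09:00–10:30, 11:00–13:00, 14:00–15:00, 15:30–16:00.
Restricted to 10:00–17:00: 10:00–10:30, 11:00–13:00, 14:00–15:00, 15:30–16:00.
Windows ≥ 90 min: 11:00–13:00.
That's 1 window.

1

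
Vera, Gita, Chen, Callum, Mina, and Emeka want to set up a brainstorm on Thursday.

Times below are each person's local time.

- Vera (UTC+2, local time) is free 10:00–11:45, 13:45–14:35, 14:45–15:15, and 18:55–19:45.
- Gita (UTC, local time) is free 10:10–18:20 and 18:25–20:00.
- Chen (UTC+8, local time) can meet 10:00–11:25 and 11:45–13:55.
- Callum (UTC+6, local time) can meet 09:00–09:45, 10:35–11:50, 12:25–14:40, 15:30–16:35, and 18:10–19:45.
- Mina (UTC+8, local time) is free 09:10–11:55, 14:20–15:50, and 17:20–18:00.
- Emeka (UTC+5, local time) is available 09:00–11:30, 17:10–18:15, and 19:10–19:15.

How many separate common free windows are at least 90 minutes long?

0

Vera → UTC: 08:00–09:45, 11:45–12:35, 12:45–13:15, 16:55–17:45.
Gita → UTC: 10:10–18:20, 18:25–20:00.
Chen → UTC: 02:00–03:25, 03:45–05:55.
Callum → UTC: 03:00–03:45, 04:35–05:50, 06:25–08:40, 09:30–10:35, 12:10–13:45.
Mina → UTC: 01:10–03:55, 06:20–07:50, 09:20–10:00.
Emeka → UTC: 04:00–06:30, 12:10–13:15, 14:10–14:15.
Vera ∩ Gita: 11:45–12:35, 12:45–13:15, 16:55–17:45.
Vera ∩ Gita ∩ Chen: (none).
Vera ∩ Gita ∩ Chen ∩ Callum: (none).
Vera ∩ Gita ∩ Chen ∩ Callum ∩ Mina: (none).
Vera ∩ Gita ∩ Chen ∩ Callum ∩ Mina ∩ Emeka: (none).
Windows ≥ 90 min: (none).
That's 0 windows.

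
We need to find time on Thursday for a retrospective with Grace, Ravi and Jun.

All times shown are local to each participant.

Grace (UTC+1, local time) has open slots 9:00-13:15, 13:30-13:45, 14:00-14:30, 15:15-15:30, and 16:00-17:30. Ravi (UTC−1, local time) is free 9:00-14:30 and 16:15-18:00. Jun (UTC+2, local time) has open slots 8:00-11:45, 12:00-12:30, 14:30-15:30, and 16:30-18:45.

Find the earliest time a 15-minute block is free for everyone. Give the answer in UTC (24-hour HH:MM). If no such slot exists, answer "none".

10:00

Grace → UTC: 08:00–12:15, 12:30–12:45, 13:00–13:30, 14:15–14:30, 15:00–16:30.
Ravi → UTC: 10:00–15:30, 17:15–19:00.
Jun → UTC: 06:00–09:45, 10:00–10:30, 12:30–13:30, 14:30–16:45.
Grace ∩ Ravi: 10:00–12:15, 12:30–12:45, 13:00–13:30, 14:15–14:30, 15:00–15:30.
Grace ∩ Ravi ∩ Jun: 10:00–10:30, 12:30–12:45, 13:00–13:30, 15:00–15:30.
Windows ≥ 15 min: 10:00–10:30, 12:30–12:45, 13:00–13:30, 15:00–15:30.
Earliest such window starts at 10:00.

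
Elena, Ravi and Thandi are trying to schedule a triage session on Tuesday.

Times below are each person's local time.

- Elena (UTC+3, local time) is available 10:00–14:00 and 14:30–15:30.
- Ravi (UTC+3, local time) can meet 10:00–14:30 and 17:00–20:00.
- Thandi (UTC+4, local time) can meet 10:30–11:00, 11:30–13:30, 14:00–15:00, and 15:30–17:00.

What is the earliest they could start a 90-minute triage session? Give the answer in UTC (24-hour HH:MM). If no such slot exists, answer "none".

07:30

Elena → UTC: 07:00–11:00, 11:30–12:30.
Ravi → UTC: 07:00–11:30, 14:00–17:00.
Thandi → UTC: 06:30–07:00, 07:30–09:30, 10:00–11:00, 11:30–13:00.
Elena ∩ Ravi: 07:00–11:00.
Elena ∩ Ravi ∩ Thandi: 07:30–09:30, 10:00–11:00.
Windows ≥ 90 min: 07:30–09:30.
Earliest such window starts at 07:30.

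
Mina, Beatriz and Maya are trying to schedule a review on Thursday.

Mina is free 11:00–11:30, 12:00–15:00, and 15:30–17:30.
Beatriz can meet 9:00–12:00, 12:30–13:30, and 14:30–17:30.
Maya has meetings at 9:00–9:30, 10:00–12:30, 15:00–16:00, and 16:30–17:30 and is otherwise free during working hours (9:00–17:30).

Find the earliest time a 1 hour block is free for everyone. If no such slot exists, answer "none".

Maya free within 09:00–17:30: 09:30–10:00, 12:30–15:00, 16:00–16:30.
Mina ∩ Beatriz: 11:00–11:30, 12:30–13:30, 14:30–15:00, 15:30–17:30.
Mina ∩ Beatriz ∩ Maya: 12:30–13:30, 14:30–15:00, 16:00–16:30.
Windows ≥ 60 min: 12:30–13:30.
Earliest such window starts at 12:30.

12:30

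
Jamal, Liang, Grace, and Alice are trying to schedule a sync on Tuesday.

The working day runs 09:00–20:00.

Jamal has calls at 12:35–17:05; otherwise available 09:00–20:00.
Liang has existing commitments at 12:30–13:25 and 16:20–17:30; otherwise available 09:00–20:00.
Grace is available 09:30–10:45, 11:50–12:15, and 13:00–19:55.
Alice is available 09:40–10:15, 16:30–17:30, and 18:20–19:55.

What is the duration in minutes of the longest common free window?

Jamal free within 09:00–20:00: 09:00–12:35, 17:05–20:00.
Liang free within 09:00–20:00: 09:00–12:30, 13:25–16:20, 17:30–20:00.
Jamal ∩ Liang: 09:00–12:30, 17:30–20:00.
Jamal ∩ Liang ∩ Grace: 09:30–10:45, 11:50–12:15, 17:30–19:55.
Jamal ∩ Liang ∩ Grace ∩ Alice: 09:40–10:15, 18:20–19:55.
Common window lengths: 35, 95 min; longest is 95.

95 minutes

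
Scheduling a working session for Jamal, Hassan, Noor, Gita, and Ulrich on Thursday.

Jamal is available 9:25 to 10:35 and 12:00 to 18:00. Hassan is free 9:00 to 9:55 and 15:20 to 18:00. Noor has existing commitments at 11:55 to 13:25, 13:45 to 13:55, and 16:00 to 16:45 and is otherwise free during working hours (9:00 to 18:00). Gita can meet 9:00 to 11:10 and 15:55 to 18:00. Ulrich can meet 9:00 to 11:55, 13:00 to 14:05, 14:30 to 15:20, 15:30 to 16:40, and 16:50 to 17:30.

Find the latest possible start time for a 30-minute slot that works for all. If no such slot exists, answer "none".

17:00

Noor free within 09:00–18:00: 09:00–11:55, 13:25–13:45, 13:55–16:00, 16:45–18:00.
Jamal ∩ Hassan: 09:25–09:55, 15:20–18:00.
Jamal ∩ Hassan ∩ Noor: 09:25–09:55, 15:20–16:00, 16:45–18:00.
Jamal ∩ Hassan ∩ Noor ∩ Gita: 09:25–09:55, 15:55–16:00, 16:45–18:00.
Jamal ∩ Hassan ∩ Noor ∩ Gita ∩ Ulrich: 09:25–09:55, 15:55–16:00, 16:50–17:30.
Windows ≥ 30 min: 09:25–09:55, 16:50–17:30.
Latest start in the last window 16:50–17:30 is 17:30 − 30 min = 17:00.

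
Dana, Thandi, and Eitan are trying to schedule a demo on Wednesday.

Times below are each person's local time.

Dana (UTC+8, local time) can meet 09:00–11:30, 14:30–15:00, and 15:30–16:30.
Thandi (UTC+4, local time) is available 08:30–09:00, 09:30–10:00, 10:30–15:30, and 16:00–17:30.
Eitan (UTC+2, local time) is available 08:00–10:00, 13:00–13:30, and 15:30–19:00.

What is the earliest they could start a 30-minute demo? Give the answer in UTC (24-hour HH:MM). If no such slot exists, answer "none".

Dana → UTC: 01:00–03:30, 06:30–07:00, 07:30–08:30.
Thandi → UTC: 04:30–05:00, 05:30–06:00, 06:30–11:30, 12:00–13:30.
Eitan → UTC: 06:00–08:00, 11:00–11:30, 13:30–17:00.
Dana ∩ Thandi: 06:30–07:00, 07:30–08:30.
Dana ∩ Thandi ∩ Eitan: 06:30–07:00, 07:30–08:00.
Windows ≥ 30 min: 06:30–07:00, 07:30–08:00.
Earliest such window starts at 06:30.

06:30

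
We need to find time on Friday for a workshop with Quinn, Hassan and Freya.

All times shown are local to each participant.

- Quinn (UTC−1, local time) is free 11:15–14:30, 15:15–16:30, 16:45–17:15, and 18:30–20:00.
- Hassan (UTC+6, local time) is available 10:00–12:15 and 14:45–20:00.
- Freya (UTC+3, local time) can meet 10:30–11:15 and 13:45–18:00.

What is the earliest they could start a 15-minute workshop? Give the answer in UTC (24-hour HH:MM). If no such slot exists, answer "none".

Quinn → UTC: 12:15–15:30, 16:15–17:30, 17:45–18:15, 19:30–21:00.
Hassan → UTC: 04:00–06:15, 08:45–14:00.
Freya → UTC: 07:30–08:15, 10:45–15:00.
Quinn ∩ Hassan: 12:15–14:00.
Quinn ∩ Hassan ∩ Freya: 12:15–14:00.
Windows ≥ 15 min: 12:15–14:00.
Earliest such window starts at 12:15.

12:15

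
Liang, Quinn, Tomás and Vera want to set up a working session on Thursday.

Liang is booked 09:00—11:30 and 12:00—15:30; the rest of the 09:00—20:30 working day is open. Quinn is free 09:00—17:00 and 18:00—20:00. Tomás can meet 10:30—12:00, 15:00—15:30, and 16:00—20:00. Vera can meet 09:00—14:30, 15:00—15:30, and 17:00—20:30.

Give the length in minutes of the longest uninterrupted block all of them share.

120 minutes

Liang free within 09:00–20:30: 11:30–12:00, 15:30–20:30.
Liang ∩ Quinn: 11:30–12:00, 15:30–17:00, 18:00–20:00.
Liang ∩ Quinn ∩ Tomás: 11:30–12:00, 16:00–17:00, 18:00–20:00.
Liang ∩ Quinn ∩ Tomás ∩ Vera: 11:30–12:00, 18:00–20:00.
Common window lengths: 30, 120 min; longest is 120.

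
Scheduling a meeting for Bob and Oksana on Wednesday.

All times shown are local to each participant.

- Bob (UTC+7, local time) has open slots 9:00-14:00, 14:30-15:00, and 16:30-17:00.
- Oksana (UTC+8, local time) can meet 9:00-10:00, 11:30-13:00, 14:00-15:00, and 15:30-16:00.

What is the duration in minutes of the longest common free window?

90 minutes

Bob → UTC: 02:00–07:00, 07:30–08:00, 09:30–10:00.
Oksana → UTC: 01:00–02:00, 03:30–05:00, 06:00–07:00, 07:30–08:00.
Bob ∩ Oksana: 03:30–05:00, 06:00–07:00, 07:30–08:00.
Common window lengths: 90, 60, 30 min; longest is 90.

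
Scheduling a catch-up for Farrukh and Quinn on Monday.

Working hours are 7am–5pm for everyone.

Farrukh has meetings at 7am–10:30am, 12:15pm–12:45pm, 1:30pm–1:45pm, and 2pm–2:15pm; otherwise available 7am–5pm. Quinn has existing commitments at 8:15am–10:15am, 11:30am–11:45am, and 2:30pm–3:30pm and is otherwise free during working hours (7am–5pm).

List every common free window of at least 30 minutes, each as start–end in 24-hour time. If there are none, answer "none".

10:30–11:30, 11:45–12:15, 12:45–13:30, 15:30–17:00

Farrukh free within 07:00–17:00: 10:30–12:15, 12:45–13:30, 13:45–14:00, 14:15–17:00.
Quinn free within 07:00–17:00: 07:00–08:15, 10:15–11:30, 11:45–14:30, 15:30–17:00.
Farrukh ∩ Quinn: 10:30–11:30, 11:45–12:15, 12:45–13:30, 13:45–14:00, 14:15–14:30, 15:30–17:00.
Windows ≥ 30 min: 10:30–11:30, 11:45–12:15, 12:45–13:30, 15:30–17:00.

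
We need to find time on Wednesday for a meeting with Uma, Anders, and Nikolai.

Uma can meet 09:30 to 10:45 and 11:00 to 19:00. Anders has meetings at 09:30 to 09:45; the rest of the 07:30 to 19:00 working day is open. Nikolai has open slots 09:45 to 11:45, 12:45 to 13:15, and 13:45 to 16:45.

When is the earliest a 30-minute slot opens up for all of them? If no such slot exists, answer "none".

09:45

Anders free within 07:30–19:00: 07:30–09:30, 09:45–19:00.
Uma ∩ Anders: 09:45–10:45, 11:00–19:00.
Uma ∩ Anders ∩ Nikolai: 09:45–10:45, 11:00–11:45, 12:45–13:15, 13:45–16:45.
Windows ≥ 30 min: 09:45–10:45, 11:00–11:45, 12:45–13:15, 13:45–16:45.
Earliest such window starts at 09:45.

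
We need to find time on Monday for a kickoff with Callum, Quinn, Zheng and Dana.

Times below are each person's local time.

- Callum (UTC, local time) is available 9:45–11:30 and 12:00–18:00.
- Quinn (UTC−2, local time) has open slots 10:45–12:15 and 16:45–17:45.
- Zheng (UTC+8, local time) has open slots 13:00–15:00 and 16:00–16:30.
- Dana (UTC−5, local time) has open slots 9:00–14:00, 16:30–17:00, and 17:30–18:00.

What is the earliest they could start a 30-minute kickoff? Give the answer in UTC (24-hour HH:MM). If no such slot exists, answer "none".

Callum → UTC: 09:45–11:30, 12:00–18:00.
Quinn → UTC: 12:45–14:15, 18:45–19:45.
Zheng → UTC: 05:00–07:00, 08:00–08:30.
Dana → UTC: 14:00–19:00, 21:30–22:00, 22:30–23:00.
Callum ∩ Quinn: 12:45–14:15.
Callum ∩ Quinn ∩ Zheng: (none).
Callum ∩ Quinn ∩ Zheng ∩ Dana: (none).
Windows ≥ 30 min: (none).

none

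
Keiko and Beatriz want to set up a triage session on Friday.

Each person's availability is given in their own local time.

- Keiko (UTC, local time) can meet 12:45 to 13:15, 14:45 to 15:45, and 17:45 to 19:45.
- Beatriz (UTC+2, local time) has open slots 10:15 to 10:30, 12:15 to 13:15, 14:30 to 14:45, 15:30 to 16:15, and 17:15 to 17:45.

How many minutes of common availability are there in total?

Keiko → UTC: 12:45–13:15, 14:45–15:45, 17:45–19:45.
Beatriz → UTC: 08:15–08:30, 10:15–11:15, 12:30–12:45, 13:30–14:15, 15:15–15:45.
Keiko ∩ Beatriz: 15:15–15:45.
Total common minutes: 30.

30 minutes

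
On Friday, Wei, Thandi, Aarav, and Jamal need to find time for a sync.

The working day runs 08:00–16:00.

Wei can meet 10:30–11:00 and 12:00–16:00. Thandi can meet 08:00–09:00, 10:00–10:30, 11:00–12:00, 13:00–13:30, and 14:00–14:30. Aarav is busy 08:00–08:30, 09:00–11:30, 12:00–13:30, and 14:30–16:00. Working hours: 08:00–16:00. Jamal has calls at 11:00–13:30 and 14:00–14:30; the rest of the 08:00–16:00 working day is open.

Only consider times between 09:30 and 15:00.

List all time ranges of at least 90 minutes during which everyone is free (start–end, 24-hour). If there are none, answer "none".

Aarav free within 08:00–16:00: 08:30–09:00, 11:30–12:00, 13:30–14:30.
Jamal free within 08:00–16:00: 08:00–11:00, 13:30–14:00, 14:30–16:00.
Wei ∩ Thandi: 13:00–13:30, 14:00–14:30.
Wei ∩ Thandi ∩ Aarav: 14:00–14:30.
Wei ∩ Thandi ∩ Aarav ∩ Jamal: (none).
Restricted to 09:30–15:00: (none).
Windows ≥ 90 min: (none).

none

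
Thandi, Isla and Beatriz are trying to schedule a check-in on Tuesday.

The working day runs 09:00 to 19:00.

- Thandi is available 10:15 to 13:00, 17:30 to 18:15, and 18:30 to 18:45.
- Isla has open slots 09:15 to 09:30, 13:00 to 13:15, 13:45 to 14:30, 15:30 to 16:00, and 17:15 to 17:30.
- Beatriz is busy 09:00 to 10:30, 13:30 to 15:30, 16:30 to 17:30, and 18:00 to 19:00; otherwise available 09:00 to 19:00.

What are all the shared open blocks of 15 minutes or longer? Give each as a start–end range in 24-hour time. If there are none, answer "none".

Beatriz free within 09:00–19:00: 10:30–13:30, 15:30–16:30, 17:30–18:00.
Thandi ∩ Isla: (none).
Thandi ∩ Isla ∩ Beatriz: (none).
Windows ≥ 15 min: (none).

none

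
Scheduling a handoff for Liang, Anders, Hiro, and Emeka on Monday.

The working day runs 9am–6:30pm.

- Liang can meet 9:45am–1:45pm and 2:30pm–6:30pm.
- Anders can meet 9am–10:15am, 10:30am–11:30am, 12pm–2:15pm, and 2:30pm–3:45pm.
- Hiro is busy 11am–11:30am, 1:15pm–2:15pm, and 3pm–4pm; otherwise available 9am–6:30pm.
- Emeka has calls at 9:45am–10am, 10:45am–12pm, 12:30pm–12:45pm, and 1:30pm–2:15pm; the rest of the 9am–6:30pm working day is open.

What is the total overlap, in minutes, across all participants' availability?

Hiro free within 09:00–18:30: 09:00–11:00, 11:30–13:15, 14:15–15:00, 16:00–18:30.
Emeka free within 09:00–18:30: 09:00–09:45, 10:00–10:45, 12:00–12:30, 12:45–13:30, 14:15–18:30.
Liang ∩ Anders: 09:45–10:15, 10:30–11:30, 12:00–13:45, 14:30–15:45.
Liang ∩ Anders ∩ Hiro: 09:45–10:15, 10:30–11:00, 12:00–13:15, 14:30–15:00.
Liang ∩ Anders ∩ Hiro ∩ Emeka: 10:00–10:15, 10:30–10:45, 12:00–12:30, 12:45–13:15, 14:30–15:00.
Total common minutes: 15 + 15 + 30 + 30 + 30 = 120.

120 minutes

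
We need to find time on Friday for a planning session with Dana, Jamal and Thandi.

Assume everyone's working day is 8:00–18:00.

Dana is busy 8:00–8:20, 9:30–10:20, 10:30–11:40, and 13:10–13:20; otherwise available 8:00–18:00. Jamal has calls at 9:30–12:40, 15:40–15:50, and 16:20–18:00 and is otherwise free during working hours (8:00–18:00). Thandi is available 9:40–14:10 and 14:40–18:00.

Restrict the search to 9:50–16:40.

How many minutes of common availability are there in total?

Dana free within 08:00–18:00: 08:20–09:30, 10:20–10:30, 11:40–13:10, 13:20–18:00.
Jamal free within 08:00–18:00: 08:00–09:30, 12:40–15:40, 15:50–16:20.
Dana ∩ Jamal: 08:20–09:30, 12:40–13:10, 13:20–15:40, 15:50–16:20.
Dana ∩ Jamal ∩ Thandi: 12:40–13:10, 13:20–14:10, 14:40–15:40, 15:50–16:20.
Restricted to 09:50–16:40: 12:40–13:10, 13:20–14:10, 14:40–15:40, 15:50–16:20.
Total common minutes: 30 + 50 + 60 + 30 = 170.

170 minutes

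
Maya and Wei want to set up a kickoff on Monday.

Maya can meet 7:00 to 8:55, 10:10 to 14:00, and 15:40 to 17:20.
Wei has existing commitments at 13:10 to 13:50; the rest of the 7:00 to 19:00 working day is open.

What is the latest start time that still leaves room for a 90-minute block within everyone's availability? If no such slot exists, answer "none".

Wei free within 07:00–19:00: 07:00–13:10, 13:50–19:00.
Maya ∩ Wei: 07:00–08:55, 10:10–13:10, 13:50–14:00, 15:40–17:20.
Windows ≥ 90 min: 07:00–08:55, 10:10–13:10, 15:40–17:20.
Latest start in the last window 15:40–17:20 is 17:20 − 90 min = 15:50.

15:50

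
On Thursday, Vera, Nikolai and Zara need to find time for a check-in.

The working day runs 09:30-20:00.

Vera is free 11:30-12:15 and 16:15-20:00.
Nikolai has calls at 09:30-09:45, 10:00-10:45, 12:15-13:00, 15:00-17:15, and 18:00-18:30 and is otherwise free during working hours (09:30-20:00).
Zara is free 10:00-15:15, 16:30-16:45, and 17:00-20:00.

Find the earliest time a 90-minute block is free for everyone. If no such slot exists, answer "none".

Nikolai free within 09:30–20:00: 09:45–10:00, 10:45–12:15, 13:00–15:00, 17:15–18:00, 18:30–20:00.
Vera ∩ Nikolai: 11:30–12:15, 17:15–18:00, 18:30–20:00.
Vera ∩ Nikolai ∩ Zara: 11:30–12:15, 17:15–18:00, 18:30–20:00.
Windows ≥ 90 min: 18:30–20:00.
Earliest such window starts at 18:30.

18:30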